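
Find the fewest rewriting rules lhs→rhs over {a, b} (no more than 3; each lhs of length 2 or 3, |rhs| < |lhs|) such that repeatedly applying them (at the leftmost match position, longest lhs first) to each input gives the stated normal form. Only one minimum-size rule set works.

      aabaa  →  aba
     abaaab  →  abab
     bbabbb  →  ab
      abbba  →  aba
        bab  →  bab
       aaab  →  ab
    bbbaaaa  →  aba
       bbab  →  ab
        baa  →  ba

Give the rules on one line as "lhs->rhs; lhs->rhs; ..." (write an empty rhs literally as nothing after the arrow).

  | aabaa => abaa => aba
  | abaaab => abaab => abab
  | bbabbb => aabbb => abbb => aab => ab
  | abbba => aaba => aba

aa->a; bb->a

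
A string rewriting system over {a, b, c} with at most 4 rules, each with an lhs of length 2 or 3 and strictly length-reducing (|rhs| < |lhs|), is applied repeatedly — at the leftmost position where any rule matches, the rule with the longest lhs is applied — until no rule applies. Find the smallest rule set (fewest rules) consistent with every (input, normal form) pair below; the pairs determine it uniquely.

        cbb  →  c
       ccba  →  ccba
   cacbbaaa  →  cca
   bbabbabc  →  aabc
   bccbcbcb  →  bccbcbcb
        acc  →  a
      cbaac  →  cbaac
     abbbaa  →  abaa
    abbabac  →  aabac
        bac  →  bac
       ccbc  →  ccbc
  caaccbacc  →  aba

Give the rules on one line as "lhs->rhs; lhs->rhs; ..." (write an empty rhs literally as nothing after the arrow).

  | cbb => c
  | ccba
  | cacbbaaa => cacaaa => cccaa => cca
  | bbabbabc => abbabc => aabc

aca->cc; acc->a; bb->; caa->a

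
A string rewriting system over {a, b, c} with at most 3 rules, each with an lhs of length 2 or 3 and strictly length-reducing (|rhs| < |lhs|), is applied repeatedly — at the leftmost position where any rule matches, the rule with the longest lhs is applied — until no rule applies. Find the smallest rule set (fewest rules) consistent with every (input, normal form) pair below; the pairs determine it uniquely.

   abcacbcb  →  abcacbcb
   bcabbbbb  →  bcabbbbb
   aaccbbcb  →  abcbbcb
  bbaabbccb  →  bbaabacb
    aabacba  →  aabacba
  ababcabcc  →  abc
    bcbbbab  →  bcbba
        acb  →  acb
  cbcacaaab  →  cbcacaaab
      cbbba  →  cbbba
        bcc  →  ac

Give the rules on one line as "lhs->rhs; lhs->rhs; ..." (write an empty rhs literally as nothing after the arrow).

aac->ab; bab->a; bcc->ac

  | abcacbcb
  | bcabbbbb
  | aaccbbcb => abcbbcb
  | bbaabbccb => bbaabacb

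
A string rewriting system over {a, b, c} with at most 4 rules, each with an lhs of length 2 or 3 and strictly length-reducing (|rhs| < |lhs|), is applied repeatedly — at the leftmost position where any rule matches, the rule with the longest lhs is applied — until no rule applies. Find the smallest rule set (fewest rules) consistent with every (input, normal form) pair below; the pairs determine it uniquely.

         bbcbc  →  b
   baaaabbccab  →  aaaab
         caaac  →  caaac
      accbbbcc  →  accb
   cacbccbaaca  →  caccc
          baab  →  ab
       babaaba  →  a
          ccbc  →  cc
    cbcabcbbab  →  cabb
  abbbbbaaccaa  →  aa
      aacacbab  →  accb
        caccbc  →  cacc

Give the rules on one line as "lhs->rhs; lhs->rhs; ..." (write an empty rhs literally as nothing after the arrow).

aca->c; ba->; bc->

  | bbcbc => bbc => b
  | baaaabbccab => aaabbccab => aaabcab => aaaab
  | caaac
  | accbbbcc => accbbc => accb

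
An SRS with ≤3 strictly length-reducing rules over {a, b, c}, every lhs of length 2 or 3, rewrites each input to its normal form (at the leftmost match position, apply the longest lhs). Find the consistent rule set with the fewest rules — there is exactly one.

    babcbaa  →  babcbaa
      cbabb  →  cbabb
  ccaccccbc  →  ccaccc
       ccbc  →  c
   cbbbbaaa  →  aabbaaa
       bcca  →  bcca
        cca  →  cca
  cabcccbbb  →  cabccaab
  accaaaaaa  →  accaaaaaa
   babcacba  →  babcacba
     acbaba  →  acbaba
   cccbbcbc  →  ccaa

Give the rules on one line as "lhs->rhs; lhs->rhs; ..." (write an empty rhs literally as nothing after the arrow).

  | babcbaa
  | cbabb
  | ccaccccbc => ccaccc
  | ccbc => c

cbb->aa; cbc->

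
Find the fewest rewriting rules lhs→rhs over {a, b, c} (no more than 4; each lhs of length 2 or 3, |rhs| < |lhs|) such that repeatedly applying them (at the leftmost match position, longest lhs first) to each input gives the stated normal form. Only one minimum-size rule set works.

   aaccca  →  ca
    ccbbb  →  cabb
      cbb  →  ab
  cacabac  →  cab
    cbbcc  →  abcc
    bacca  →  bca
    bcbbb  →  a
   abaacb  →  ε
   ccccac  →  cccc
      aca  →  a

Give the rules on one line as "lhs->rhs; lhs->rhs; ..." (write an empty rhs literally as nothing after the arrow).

ac->; bab->c; cb->a

  | aaccca => acca => ca
  | ccbbb => cabb
  | cbb => ab
  | cacabac => cabac => cab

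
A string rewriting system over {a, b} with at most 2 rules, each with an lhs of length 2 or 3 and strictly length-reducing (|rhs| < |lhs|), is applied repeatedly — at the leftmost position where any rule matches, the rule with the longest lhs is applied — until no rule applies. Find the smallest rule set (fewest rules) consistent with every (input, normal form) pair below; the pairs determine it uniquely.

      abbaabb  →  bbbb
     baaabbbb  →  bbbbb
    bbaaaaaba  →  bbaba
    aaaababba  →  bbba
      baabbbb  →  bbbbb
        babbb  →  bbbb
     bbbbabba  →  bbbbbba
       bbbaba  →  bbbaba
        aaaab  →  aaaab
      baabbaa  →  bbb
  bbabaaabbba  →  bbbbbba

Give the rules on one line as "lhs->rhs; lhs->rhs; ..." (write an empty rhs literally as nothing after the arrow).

  | abbaabb => bbaabb => bbbb
  | baaabbbb => babbbb => bbbbb
  | bbaaaaaba => bbaaaba => bbaba
  | aaaababba => aaaabbba => aaabbba => aabbba => abbba => bbba

abb->bb; baa->b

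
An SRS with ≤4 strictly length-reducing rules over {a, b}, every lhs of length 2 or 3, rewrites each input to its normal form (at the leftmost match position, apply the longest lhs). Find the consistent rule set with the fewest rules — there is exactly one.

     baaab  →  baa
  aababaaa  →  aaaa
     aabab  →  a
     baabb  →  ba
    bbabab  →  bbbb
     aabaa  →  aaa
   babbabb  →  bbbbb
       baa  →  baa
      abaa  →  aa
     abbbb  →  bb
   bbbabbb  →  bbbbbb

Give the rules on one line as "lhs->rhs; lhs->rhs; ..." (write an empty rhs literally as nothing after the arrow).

ab->; abb->; bab->bb

  | baaab => baa
  | aababaaa => aabaaa => aaaa
  | aabab => aab => a
  | baabb => ba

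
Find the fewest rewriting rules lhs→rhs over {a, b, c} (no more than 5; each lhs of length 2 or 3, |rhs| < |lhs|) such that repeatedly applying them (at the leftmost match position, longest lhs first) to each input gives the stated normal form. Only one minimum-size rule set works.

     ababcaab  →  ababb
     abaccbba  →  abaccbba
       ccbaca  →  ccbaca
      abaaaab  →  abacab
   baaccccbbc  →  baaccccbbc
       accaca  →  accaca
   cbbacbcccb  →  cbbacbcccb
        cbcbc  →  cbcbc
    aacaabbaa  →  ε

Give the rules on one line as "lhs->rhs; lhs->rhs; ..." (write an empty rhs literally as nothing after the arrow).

aaa->ac; aab->bb; bbb->c; caa->

  | ababcaab => ababb
  | abaccbba
  | ccbaca
  | abaaaab => abacab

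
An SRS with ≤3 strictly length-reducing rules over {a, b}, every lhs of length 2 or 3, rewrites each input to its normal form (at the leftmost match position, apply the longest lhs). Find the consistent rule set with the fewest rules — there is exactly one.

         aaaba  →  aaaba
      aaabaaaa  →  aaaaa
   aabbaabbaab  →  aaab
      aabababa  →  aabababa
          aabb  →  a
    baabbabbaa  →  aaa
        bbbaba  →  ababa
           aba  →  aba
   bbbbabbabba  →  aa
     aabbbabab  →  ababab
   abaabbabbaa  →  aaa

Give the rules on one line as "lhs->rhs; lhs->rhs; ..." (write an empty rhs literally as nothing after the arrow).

abb->bb; baa->; bb->a

  | aaaba
  | aaabaaaa => aaaaa
  | aabbaabbaab => abbaabbaab => bbaabbaab => aaabbaab => aabbaab => abbaab => bbaab => aaab
  | aabababa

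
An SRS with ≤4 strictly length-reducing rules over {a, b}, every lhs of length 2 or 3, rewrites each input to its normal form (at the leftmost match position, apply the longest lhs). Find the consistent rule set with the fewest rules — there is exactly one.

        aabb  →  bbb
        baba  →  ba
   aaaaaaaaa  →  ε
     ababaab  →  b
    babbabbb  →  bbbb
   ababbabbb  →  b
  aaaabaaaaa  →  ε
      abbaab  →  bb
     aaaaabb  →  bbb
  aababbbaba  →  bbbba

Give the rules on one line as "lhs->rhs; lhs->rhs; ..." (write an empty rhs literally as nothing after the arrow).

aa->b; aaa->; abb->; bab->b

  | aabb => bbb
  | baba => ba
  | aaaaaaaaa => aaaaaa => aaa => ε
  | ababaab => abaab => abbb => b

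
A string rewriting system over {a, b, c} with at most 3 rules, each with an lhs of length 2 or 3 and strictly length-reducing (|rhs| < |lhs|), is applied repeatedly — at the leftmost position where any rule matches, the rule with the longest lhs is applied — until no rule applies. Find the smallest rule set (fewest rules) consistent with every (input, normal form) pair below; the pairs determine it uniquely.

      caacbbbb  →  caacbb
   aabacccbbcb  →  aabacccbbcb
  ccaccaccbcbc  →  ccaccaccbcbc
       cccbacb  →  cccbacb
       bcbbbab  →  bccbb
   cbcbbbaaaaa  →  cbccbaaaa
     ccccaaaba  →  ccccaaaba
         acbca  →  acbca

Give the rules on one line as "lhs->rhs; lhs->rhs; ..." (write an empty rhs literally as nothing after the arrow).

  | caacbbbb => caacbbb => caacbb
  | aabacccbbcb
  | ccaccaccbcbc
  | cccbacb

bba->cb; bbb->bb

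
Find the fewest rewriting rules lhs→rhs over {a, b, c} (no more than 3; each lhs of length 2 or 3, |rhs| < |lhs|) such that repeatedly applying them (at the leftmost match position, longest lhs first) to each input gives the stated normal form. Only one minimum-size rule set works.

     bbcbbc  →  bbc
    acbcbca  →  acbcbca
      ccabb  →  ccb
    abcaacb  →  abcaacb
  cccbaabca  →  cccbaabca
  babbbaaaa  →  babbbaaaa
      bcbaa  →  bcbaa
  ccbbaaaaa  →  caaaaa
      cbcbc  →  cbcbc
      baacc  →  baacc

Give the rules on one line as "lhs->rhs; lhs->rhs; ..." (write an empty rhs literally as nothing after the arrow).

  | bbcbbc => bbc
  | acbcbca
  | ccabb => ccb
  | abcaacb

cab->c; cbb->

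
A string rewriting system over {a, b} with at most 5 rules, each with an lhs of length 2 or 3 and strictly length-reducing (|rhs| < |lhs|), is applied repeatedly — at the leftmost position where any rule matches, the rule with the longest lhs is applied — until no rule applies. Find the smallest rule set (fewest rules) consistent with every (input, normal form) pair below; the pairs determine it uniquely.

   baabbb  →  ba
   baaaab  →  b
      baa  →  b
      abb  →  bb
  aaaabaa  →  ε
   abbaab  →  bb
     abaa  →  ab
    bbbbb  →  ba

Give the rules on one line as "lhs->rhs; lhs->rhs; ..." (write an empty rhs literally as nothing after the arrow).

  | baabbb => bbb => ba
  | baaaab => baab => b
  | baa => b
  | abb => bb

aa->; aab->; abb->bb; bbb->ba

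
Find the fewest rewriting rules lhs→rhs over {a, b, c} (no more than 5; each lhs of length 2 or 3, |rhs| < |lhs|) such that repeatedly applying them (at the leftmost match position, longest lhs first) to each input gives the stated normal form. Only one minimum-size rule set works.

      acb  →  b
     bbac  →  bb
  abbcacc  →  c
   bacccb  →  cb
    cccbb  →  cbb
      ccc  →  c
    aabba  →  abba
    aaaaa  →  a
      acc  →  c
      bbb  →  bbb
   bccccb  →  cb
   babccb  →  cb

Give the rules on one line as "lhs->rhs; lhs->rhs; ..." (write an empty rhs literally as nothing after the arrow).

  | acb => b
  | bbac => bb
  | abbcacc => abcacc => acacc => acc => c
  | bacccb => bccb => ccb => cb

aa->a; ac->; bc->c; cc->c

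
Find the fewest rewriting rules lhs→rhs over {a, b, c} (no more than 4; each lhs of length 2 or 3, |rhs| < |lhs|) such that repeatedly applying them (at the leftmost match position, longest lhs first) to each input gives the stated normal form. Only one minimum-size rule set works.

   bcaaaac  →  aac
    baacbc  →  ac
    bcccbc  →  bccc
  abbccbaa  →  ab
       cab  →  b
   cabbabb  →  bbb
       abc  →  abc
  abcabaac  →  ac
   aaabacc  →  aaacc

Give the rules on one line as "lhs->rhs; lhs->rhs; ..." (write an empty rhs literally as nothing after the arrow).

ba->; ca->; cb->

  | bcaaaac => baaac => aac
  | baacbc => acbc => ac
  | bcccbc => bccc
  | abbccbaa => abbcaa => abba => ab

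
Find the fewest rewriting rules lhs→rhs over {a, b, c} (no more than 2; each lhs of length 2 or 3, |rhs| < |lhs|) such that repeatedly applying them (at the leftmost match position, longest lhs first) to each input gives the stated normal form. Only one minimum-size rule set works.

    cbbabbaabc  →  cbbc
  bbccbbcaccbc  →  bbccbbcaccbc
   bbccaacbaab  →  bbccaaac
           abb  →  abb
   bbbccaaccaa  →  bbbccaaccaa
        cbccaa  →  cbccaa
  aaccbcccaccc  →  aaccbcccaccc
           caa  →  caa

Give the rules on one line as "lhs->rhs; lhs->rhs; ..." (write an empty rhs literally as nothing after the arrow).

ba->; cab->ac

  | cbbabbaabc => cbbbaabc => cbbabc => cbbc
  | bbccbbcaccbc
  | bbccaacbaab => bbccaacab => bbccaaac
  | abb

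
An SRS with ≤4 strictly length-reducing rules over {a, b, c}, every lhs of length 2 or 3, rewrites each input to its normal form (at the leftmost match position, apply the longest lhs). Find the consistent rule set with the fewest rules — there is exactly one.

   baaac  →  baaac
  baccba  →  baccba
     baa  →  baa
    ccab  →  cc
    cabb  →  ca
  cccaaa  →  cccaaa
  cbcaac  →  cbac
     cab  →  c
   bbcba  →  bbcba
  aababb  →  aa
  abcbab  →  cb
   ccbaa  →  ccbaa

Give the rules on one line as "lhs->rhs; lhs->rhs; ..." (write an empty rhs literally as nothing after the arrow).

ab->; abb->a; bca->b

  | baaac
  | baccba
  | baa
  | ccab => cc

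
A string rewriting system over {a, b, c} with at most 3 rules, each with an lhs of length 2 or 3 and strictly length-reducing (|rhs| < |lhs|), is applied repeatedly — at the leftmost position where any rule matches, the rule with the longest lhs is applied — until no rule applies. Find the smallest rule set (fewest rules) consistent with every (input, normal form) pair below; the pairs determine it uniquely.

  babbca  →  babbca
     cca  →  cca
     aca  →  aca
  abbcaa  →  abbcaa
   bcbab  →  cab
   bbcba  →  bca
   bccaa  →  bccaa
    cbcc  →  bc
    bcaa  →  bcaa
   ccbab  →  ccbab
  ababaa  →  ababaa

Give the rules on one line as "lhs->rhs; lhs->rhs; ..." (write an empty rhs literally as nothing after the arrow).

  | babbca
  | cca
  | aca
  | abbcaa

bcb->c; cbc->b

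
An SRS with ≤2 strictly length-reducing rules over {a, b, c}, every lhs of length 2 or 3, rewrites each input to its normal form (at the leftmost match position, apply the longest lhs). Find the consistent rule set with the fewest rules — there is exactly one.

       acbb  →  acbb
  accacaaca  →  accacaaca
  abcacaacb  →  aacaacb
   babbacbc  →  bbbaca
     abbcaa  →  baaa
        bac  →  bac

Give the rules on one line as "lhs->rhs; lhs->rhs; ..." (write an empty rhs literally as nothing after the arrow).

ab->b; bc->a

  | acbb
  | accacaaca
  | abcacaacb => bcacaacb => aacaacb
  | babbacbc => bbbacbc => bbbaca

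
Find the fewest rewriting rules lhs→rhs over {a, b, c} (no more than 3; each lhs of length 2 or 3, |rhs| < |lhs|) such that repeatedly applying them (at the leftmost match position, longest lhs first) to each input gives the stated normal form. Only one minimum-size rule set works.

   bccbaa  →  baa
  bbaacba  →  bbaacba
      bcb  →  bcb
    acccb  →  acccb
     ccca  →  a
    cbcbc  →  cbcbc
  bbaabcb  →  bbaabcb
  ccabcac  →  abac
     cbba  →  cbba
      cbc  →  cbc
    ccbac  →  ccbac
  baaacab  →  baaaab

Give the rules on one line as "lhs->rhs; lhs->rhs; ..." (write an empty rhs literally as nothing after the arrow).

  | bccbaa => baa
  | bbaacba
  | bcb
  | acccb

bcc->; ca->a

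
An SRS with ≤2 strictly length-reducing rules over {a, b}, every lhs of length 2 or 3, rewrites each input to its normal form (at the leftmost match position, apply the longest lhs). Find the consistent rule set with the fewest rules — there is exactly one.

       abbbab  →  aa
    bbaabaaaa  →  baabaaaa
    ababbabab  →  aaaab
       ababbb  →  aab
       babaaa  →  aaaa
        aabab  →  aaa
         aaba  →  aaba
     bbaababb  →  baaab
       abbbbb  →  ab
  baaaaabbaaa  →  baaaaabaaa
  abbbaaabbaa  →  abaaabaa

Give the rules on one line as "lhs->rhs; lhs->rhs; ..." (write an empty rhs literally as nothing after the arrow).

bab->a; bb->b

  | abbbab => abbab => abab => aa
  | bbaabaaaa => baabaaaa
  | ababbabab => aababab => aaaab
  | ababbb => aabb => aab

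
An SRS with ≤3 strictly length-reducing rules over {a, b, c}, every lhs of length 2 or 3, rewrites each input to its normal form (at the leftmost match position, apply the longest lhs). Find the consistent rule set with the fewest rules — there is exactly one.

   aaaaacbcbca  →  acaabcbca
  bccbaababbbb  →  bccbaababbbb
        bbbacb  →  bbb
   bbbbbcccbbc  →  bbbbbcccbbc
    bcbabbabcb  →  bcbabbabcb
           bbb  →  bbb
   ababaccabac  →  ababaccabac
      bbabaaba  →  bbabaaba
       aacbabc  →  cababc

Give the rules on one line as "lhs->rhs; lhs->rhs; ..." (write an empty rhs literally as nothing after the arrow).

aac->ca; acb->

  | aaaaacbcbca => aaacabcbca => acaabcbca
  | bccbaababbbb
  | bbbacb => bbb
  | bbbbbcccbbc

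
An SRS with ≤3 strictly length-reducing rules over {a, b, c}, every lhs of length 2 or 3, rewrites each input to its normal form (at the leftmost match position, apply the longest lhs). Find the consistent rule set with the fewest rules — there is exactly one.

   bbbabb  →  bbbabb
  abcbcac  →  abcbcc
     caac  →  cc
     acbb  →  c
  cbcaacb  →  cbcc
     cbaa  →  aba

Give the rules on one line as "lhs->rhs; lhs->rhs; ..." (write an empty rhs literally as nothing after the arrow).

  | bbbabb
  | abcbcac => abcbcc
  | caac => cac => cc
  | acbb => acb => ac => c

ac->c; acb->ac; cba->ab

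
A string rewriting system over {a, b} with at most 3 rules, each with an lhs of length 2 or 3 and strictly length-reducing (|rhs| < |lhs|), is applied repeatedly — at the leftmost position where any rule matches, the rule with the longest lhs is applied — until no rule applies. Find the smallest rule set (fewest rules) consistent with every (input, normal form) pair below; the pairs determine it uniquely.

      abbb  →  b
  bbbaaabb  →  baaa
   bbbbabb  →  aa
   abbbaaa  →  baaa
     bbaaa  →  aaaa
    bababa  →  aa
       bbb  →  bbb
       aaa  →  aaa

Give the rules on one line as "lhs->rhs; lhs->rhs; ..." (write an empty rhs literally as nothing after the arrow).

  | abbb => b
  | bbbaaabb => baaaabb => baaa
  | bbbbabb => bbaabb => aaabb => aa
  | abbbaaa => baaa

aba->; abb->; bba->aa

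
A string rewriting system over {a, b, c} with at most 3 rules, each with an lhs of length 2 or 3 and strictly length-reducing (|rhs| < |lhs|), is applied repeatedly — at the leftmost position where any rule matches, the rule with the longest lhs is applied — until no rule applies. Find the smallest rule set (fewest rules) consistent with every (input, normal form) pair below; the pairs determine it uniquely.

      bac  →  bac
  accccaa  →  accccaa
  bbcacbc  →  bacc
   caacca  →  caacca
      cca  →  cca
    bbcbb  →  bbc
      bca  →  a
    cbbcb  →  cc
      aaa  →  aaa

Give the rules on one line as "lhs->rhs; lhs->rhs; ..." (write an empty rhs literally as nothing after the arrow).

  | bac
  | accccaa
  | bbcacbc => bacbc => bacc
  | caacca

bca->a; cb->c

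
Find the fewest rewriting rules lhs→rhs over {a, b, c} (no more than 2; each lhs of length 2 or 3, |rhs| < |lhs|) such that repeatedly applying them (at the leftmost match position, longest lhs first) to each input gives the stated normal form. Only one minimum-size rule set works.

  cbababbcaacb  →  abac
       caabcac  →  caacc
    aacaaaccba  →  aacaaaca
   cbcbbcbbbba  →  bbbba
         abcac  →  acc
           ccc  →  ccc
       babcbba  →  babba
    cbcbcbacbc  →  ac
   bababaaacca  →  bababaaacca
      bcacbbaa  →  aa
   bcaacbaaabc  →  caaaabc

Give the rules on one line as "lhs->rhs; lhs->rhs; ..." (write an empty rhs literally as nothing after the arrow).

bca->c; cb->

  | cbababbcaacb => ababbcaacb => ababcacb => abaccb => abac
  | caabcac => caacc
  | aacaaaccba => aacaaaca
  | cbcbbcbbbba => cbbcbbbba => bcbbbba => bbbba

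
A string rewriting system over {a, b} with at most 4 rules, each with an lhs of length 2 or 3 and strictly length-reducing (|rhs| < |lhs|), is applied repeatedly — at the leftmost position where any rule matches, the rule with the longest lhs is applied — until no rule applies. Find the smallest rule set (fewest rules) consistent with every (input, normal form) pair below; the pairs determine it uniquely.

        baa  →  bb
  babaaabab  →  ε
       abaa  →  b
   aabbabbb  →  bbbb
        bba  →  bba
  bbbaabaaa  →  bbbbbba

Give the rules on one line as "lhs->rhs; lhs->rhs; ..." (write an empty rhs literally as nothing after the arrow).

  | baa => bb
  | babaaabab => aaabab => babab => ab => ε
  | abaa => aa => b
  | aabbabbb => bbbabbb => bbbb

aa->b; ab->; bab->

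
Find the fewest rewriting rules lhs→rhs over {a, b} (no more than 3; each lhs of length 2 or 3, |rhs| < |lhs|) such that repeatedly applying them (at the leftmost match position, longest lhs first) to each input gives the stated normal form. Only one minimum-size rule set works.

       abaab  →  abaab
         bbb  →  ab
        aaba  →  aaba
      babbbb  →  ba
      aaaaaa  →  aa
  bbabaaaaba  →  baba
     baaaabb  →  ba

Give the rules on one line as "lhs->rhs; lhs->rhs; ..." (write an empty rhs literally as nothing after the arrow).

  | abaab
  | bbb => ab
  | aaba
  | babbbb => baabb => baaa => ba

aaa->a; bb->a; bba->b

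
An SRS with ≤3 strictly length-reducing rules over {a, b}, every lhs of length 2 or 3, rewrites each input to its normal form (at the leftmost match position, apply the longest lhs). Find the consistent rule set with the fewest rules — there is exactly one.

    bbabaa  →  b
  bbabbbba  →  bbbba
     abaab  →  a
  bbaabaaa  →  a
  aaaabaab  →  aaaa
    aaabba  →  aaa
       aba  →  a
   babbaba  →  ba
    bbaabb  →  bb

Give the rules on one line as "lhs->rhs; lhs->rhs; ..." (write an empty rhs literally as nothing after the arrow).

ab->; abb->; baa->ab

  | bbabaa => bbaa => bab => b
  | bbabbbba => bbbba
  | abaab => aab => a
  | bbaabaaa => babbaaa => baaa => aba => a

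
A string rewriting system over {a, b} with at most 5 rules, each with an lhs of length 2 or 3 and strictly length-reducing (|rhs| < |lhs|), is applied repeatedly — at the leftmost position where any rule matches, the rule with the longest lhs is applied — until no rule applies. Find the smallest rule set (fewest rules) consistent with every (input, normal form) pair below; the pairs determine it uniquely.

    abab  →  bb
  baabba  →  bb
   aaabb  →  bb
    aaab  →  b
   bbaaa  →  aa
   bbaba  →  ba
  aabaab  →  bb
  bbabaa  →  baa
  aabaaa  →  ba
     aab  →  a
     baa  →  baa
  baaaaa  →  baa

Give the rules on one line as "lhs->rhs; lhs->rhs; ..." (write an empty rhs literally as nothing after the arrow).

  | abab => bb
  | baabba => baba => bb
  | aaabb => bb
  | aaab => b

aaa->; ab->; aba->b; bba->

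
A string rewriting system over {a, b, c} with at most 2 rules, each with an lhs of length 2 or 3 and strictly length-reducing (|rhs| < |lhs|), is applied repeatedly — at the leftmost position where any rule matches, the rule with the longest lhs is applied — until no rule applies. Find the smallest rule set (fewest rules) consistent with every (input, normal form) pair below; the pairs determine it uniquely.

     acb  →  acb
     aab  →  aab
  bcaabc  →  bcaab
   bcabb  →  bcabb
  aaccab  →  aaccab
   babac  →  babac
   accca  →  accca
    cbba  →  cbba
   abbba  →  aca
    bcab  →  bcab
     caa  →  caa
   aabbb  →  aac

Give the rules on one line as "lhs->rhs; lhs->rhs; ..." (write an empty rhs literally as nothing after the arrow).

abc->ab; bbb->c

  | acb
  | aab
  | bcaabc => bcaab
  | bcabb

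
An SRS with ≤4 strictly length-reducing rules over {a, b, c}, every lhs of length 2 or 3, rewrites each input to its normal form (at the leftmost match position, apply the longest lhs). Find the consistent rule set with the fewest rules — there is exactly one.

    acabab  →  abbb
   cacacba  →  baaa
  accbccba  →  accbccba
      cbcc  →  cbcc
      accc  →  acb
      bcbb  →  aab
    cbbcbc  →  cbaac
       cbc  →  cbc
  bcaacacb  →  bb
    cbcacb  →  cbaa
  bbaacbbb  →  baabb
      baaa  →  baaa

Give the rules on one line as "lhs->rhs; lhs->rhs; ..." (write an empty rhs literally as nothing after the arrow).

  | acabab => abbab => abbb
  | cacacba => bcacba => bbcba => baaa
  | accbccba
  | cbcc

bba->bb; bcb->aa; ca->b; ccc->cb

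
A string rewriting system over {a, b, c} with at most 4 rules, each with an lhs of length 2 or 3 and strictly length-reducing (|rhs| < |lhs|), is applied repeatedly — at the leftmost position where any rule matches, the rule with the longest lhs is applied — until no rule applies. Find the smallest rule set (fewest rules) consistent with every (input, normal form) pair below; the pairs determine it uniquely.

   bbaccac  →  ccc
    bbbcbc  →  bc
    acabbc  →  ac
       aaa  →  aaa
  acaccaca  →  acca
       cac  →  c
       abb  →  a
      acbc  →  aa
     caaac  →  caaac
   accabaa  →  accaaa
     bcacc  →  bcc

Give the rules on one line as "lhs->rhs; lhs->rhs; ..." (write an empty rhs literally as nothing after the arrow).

ab->a; bba->c; cac->c; cbc->a

  | bbaccac => cccac => ccc
  | bbbcbc => bbba => bc
  | acabbc => acabc => acac => ac
  | aaa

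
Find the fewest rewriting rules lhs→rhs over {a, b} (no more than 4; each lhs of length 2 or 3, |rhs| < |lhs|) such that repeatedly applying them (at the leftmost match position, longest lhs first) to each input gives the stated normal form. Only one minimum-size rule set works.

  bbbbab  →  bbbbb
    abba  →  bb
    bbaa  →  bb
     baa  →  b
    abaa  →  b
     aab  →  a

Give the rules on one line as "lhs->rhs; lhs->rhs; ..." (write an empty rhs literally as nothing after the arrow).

  | bbbbab => bbbbb
  | abba => bba => bb
  | bbaa => bba => bb
  | baa => ba => b

aab->a; ab->b; ba->b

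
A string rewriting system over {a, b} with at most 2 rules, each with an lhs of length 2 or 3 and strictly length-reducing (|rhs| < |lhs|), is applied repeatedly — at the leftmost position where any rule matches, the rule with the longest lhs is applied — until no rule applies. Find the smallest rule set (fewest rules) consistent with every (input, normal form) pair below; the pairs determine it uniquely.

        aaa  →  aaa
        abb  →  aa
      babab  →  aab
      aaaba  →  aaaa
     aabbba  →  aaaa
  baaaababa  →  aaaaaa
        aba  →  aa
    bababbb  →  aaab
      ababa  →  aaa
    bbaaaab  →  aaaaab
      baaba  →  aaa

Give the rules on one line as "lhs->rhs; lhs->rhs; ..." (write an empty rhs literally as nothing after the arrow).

  | aaa
  | abb => aa
  | babab => abab => aab
  | aaaba => aaaa

ba->a; bb->a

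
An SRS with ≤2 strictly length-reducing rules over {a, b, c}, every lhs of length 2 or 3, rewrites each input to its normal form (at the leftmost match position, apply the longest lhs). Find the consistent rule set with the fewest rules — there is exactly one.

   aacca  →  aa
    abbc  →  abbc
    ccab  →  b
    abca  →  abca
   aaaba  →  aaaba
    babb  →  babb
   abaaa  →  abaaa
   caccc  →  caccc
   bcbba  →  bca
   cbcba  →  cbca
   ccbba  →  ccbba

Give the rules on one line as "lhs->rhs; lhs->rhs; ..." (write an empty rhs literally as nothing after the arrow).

  | aacca => aa
  | abbc
  | ccab => b
  | abca

bcb->bc; cca->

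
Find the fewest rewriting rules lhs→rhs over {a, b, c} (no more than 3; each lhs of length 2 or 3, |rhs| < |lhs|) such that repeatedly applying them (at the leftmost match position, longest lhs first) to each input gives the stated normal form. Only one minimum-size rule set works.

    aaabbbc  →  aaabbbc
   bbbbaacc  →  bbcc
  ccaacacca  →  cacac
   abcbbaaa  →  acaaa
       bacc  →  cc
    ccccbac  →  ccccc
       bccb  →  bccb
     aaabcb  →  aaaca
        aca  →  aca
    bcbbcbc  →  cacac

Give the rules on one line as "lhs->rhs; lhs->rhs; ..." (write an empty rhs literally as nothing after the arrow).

  | aaabbbc
  | bbbbaacc => bbbacc => bbcc
  | ccaacacca => cacacca => cacac
  | abcbbaaa => acabaaa => acaaa

ba->; bcb->ca; cca->c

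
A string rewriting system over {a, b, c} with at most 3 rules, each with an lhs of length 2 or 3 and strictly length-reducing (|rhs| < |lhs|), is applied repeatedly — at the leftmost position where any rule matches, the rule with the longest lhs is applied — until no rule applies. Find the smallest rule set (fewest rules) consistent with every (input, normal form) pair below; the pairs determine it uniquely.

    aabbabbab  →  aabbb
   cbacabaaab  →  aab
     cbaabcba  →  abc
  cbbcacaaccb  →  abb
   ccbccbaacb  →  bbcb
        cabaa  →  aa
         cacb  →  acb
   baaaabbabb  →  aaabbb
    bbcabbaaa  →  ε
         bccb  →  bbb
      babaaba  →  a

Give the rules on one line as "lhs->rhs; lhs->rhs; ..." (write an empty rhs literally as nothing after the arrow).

  | aabbabbab => aabbbab => aabbb
  | cbacabaaab => ccabaaab => babaaab => baaab => aab
  | cbaabcba => cabcba => abcba => abc
  | cbbcacaaccb => cbbacaaccb => cbcaaccb => cbaaccb => caccb => accb => abb

ba->; ca->a; cc->b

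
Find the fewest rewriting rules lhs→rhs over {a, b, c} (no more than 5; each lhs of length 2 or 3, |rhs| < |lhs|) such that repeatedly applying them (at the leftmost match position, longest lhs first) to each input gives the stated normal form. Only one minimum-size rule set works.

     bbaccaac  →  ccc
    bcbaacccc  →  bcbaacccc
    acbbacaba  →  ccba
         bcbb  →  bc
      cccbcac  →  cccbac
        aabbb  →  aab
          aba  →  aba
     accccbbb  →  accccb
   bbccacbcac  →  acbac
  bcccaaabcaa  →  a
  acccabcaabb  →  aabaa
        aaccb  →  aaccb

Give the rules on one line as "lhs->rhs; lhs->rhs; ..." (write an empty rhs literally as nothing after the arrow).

aaa->cc; bb->; bcc->ab; ca->a

  | bbaccaac => accaac => acaac => aaac => ccc
  | bcbaacccc
  | acbbacaba => acacaba => aacaba => aaaba => ccba
  | bcbb => bc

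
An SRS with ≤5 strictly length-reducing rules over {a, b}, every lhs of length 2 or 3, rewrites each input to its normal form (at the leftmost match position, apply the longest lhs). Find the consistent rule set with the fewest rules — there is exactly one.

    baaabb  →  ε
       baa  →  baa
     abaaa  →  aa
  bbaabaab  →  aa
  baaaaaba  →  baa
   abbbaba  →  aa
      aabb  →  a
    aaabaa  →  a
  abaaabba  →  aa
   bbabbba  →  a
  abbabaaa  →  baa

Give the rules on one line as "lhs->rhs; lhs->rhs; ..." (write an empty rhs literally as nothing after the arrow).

  | baaabb => babb => bb => ε
  | baa
  | abaaa => aaaa => aa
  | bbaabaab => aabaab => aaaab => aab => aa

aaa->a; ab->a; abb->b; bb->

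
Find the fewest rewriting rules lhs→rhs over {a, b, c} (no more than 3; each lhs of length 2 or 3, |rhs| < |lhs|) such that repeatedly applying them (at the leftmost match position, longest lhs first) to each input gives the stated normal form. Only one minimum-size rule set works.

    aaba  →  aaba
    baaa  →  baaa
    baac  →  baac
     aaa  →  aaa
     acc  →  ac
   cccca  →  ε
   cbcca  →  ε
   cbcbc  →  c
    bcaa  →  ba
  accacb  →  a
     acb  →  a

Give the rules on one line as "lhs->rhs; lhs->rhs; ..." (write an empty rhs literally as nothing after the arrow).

  | aaba
  | baaa
  | baac
  | aaa

ca->; cb->; cc->c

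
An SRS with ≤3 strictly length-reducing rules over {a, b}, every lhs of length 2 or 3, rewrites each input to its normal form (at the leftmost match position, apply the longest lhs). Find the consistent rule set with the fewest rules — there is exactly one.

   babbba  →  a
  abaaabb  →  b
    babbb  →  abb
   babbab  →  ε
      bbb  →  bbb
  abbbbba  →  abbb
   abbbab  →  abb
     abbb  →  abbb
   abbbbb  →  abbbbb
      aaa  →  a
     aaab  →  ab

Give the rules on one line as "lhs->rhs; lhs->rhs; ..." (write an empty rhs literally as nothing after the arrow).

aa->; bab->a; bba->

  | babbba => abba => a
  | abaaabb => ababb => aab => b
  | babbb => abb
  | babbab => abab => aa => ε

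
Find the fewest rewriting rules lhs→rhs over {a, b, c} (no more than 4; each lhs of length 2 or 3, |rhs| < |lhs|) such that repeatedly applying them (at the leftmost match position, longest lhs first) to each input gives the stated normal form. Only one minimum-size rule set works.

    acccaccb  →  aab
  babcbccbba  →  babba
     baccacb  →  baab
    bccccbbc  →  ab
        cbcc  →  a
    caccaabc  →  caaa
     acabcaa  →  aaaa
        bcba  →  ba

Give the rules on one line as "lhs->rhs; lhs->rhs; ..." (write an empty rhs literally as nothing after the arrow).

  | acccaccb => accaccb => acaccb => aaccb => aacb => aab
  | babcbccbba => babccbba => bacbba => babba
  | baccacb => bacacb => baacb => baab
  | bccccbbc => cccbbc => acbbc => abbc => ab

ac->a; bc->; cc->a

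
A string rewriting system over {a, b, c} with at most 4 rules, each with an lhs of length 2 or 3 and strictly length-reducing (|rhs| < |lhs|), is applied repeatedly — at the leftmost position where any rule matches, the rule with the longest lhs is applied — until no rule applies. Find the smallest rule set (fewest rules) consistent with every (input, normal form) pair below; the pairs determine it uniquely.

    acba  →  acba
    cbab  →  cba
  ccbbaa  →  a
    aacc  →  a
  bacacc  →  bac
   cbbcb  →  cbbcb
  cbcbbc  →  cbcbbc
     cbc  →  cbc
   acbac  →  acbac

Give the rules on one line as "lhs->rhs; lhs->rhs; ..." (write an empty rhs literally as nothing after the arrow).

aa->; ab->a; cc->a

  | acba
  | cbab => cba
  | ccbbaa => abbaa => abaa => aaa => a
  | aacc => cc => a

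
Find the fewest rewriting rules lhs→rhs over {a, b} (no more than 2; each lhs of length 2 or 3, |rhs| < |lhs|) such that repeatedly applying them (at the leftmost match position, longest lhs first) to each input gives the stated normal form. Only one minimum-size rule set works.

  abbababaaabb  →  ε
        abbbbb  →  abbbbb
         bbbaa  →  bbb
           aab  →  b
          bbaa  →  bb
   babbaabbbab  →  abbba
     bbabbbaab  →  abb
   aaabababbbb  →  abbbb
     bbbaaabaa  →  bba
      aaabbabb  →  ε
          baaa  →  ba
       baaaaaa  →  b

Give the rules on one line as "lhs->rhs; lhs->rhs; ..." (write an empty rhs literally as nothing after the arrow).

  | abbababaaabb => abaabaaabb => abbaaabb => abbabb => abab => aa => ε
  | abbbbb
  | bbbaa => bbb
  | aab => b

aa->; bab->a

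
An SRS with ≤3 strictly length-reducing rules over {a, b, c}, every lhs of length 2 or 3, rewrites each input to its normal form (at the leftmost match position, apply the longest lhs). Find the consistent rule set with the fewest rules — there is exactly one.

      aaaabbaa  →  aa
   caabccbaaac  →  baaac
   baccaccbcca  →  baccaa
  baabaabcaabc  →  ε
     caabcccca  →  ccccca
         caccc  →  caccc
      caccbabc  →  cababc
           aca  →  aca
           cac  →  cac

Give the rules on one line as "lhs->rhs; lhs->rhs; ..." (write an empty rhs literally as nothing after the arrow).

  | aaaabbaa => aabaa => aa
  | caabccbaaac => cccbaaac => ccbaaac => cbaaac => baaac
  | baccaccbcca => baccacbcca => baccabcca => baccaa
  | baabaabcaabc => baabcaabc => bcaabc => bcc => ε

aab->; bcc->; cb->b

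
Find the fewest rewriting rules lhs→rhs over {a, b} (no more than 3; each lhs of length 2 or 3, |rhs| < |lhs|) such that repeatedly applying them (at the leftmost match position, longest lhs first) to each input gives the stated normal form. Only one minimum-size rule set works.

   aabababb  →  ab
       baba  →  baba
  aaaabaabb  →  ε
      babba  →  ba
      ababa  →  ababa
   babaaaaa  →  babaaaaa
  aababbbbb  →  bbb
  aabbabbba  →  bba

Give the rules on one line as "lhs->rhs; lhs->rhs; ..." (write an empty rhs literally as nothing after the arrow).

  | aabababb => ababb => ab
  | baba
  | aaaabaabb => aaaabb => aab => ε
  | babba => ba

aab->; abb->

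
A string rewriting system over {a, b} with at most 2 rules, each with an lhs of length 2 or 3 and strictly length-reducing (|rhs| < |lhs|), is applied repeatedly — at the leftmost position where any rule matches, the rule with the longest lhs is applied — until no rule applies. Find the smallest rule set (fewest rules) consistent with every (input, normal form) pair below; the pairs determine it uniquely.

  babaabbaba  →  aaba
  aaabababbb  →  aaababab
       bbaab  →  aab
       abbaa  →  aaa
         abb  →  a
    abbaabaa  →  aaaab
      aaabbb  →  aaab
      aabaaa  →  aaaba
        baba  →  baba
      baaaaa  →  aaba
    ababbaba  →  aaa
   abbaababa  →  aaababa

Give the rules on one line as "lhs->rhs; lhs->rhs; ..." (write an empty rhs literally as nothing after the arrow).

baa->ab; bb->

  | babaabbaba => baabbbaba => abbbbaba => abbaba => aaba
  | aaabababbb => aaababab
  | bbaab => aab
  | abbaa => aaa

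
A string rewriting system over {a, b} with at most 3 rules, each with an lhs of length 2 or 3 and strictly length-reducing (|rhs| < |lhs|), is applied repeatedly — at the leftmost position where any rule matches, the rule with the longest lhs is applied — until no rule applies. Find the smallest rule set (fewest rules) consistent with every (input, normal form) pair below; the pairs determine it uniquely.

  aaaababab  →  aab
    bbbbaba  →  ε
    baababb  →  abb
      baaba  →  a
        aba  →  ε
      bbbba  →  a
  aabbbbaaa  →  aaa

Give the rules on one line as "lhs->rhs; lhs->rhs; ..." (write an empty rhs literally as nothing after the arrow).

  | aaaababab => aaabab => aab
  | bbbbaba => bbbaba => bbaba => baba => aba => ε
  | baababb => aababb => abb
  | baaba => aaba => a

aba->; ba->a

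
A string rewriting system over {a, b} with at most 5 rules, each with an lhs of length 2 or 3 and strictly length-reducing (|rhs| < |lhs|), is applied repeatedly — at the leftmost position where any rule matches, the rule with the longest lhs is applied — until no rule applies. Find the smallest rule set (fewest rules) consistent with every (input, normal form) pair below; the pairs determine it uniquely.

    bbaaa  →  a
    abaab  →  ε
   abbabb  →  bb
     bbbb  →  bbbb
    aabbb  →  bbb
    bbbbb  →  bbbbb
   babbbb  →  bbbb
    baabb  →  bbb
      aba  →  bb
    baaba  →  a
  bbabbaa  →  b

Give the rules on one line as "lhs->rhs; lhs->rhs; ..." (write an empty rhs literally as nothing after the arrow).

  | bbaaa => aaa => a
  | abaab => bbab => ab => ε
  | abbabb => babb => bb
  | bbbb

aa->; ab->; aba->bb; bba->a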